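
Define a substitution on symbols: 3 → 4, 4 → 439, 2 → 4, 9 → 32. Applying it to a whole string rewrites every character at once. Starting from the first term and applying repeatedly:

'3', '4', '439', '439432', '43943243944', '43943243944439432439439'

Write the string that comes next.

Rewriting the 23 symbols of 43943243944439432439439 one by one yields 439 4 32 439 4 4 439 4 32 439 439 439 4 32 439 4 4 439 4 32 439 4 32; concatenated:

4394324394443943243943943943243944439432439432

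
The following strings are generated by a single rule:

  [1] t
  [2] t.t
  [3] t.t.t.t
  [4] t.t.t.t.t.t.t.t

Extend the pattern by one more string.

Every step duplicates the string with '.' between the halves.
One more doubling of t.t.t.t.t.t.t.t gives the answer.

t.t.t.t.t.t.t.t.t.t.t.t.t.t.t.t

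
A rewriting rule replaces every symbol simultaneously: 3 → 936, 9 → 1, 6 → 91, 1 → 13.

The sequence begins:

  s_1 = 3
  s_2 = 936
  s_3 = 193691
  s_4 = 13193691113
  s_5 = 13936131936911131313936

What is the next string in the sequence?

Rewriting the 23 symbols of 13936131936911131313936 one by one yields 13 936 1 936 91 13 936 13 1 936 91 1 13 13 13 936 13 936 13 936 1 936 91; concatenated:

13936193691139361319369111313139361393613936193691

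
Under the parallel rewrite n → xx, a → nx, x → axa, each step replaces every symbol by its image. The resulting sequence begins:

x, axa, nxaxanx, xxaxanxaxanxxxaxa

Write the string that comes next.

axaaxanxaxanxxxaxanxaxanxxxaxaaxaaxanxaxanx

Applying the rule to each of the 17 symbols of xxaxanxaxanxxxaxa gives the pieces axa axa nx axa nx xx axa nx axa nx xx axa axa axa nx axa nx, which concatenate to the answer.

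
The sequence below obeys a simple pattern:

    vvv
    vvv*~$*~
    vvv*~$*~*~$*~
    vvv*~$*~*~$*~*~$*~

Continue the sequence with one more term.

Every step adds *~$*~ to the end: s(k+1) = s(k)·*~$*~.
Applying this once more to vvv*~$*~*~$*~*~$*~:

vvv*~$*~*~$*~*~$*~*~$*~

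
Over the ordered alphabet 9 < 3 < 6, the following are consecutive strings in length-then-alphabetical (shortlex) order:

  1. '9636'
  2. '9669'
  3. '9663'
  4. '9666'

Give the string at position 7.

Advancing 3 positions from 9666 through 9666 → 3999 → 3993 reaches term 7.

3996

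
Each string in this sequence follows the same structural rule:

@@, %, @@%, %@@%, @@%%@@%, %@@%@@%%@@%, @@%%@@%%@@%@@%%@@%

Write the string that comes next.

%@@%@@%%@@%@@%%@@%%@@%@@%%@@%

Each term (from the third on) is the two preceding terms concatenated in order: term 3 = @@·% = @@%.
The next term joins %@@%@@%%@@% and @@%%@@%%@@%@@%%@@%.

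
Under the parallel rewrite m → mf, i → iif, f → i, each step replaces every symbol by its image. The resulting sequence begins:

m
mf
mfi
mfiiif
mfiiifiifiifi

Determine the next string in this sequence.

Replace each of the 13 characters of mfiiifiifiifi in place — mf i iif iif iif i iif iif i iif iif i iif — and concatenate.

mfiiifiifiifiiifiifiiifiifiiif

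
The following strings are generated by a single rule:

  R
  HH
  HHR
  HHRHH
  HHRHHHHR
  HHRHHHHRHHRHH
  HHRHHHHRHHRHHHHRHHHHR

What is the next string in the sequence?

Each term (from the third on) is the previous term followed by the one before it: term 3 = HH·R = HHR.
The next term joins HHRHHHHRHHRHHHHRHHHHR and HHRHHHHRHHRHH.

HHRHHHHRHHRHHHHRHHHHRHHRHHHHRHHRHH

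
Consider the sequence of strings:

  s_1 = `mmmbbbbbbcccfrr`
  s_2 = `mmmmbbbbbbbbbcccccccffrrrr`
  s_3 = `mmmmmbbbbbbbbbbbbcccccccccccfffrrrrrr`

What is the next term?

Term n consists of n+2 m's, followed by 3n+3 b's, followed by 4n-1 c's, followed by n f's, followed by 2n r's (n = 1, 2, …).
For the next term, n = 4, so the run lengths are 6, 15, 15, 4, 8.

mmmmmmbbbbbbbbbbbbbbbcccccccccccccccffffrrrrrrrr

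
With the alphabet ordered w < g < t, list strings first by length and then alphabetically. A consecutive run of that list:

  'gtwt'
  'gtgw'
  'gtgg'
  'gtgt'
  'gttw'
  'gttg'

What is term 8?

twww

Advancing 2 positions from gttg through gttg → gttt reaches term 8.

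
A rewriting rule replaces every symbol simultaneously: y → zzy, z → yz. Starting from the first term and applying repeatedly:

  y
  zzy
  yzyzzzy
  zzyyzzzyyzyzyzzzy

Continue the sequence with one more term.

Rewriting the 17 symbols of zzyyzzzyyzyzyzzzy one by one yields yz yz zzy zzy yz yz yz zzy zzy yz zzy yz zzy yz yz yz zzy; concatenated:

yzyzzzyzzyyzyzyzzzyzzyyzzzyyzzzyyzyzyzzzy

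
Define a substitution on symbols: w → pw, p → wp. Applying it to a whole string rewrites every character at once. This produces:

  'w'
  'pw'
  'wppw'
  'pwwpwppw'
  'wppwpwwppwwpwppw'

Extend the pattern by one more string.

φ(wppwpwwppwwpwppw) expands symbol-by-symbol to pw wp wp pw wp pw pw wp wp pw pw wp pw wp wp pw; joining the 16 pieces gives the next term.

pwwpwppwwppwpwwpwppwpwwppwwpwppw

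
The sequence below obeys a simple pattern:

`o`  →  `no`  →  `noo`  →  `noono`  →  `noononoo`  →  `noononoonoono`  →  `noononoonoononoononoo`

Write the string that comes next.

noononoonoononoononoonoononoonoono

Each term (from the third on) is the previous term followed by the one before it: term 3 = no·o = noo.
So term 8 is noononoonoononoononoo·noononoonoono.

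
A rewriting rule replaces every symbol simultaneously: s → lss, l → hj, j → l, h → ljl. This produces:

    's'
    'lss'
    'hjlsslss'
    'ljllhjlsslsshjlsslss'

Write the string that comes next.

φ(ljllhjlsslsshjlsslss) expands symbol-by-symbol to hj l hj hj ljl l hj lss lss hj lss lss ljl l hj lss lss hj lss lss; joining the 20 pieces gives the next term.

hjlhjhjljllhjlsslsshjlsslssljllhjlsslsshjlsslss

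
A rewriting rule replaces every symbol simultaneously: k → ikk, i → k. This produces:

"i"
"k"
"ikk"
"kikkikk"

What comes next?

Apply φ to kikkikk symbol by symbol: k→ikk, i→k, k→ikk, k→ikk, i→k, k→ikk, k→ikk; joined: ikk k ikk ikk k ikk ikk.

ikkkikkikkkikkikk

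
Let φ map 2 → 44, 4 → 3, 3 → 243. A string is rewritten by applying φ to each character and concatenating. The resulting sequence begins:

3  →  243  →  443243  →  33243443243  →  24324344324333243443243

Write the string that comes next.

Rewriting the 23 symbols of 24324344324333243443243 one by one yields 44 3 243 44 3 243 3 3 243 44 3 243 243 243 44 3 243 3 3 243 44 3 243; concatenated:

4432434432433324344324324324344324333243443243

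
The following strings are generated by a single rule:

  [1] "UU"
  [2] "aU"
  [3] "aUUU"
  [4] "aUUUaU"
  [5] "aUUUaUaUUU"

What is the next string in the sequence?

This is a Fibonacci-style word recurrence s(k) = s(k−1)·s(k−2): e.g. aU·UU = aUUU.
So term 6 is aUUUaUaUUU·aUUUaU.

aUUUaUaUUUaUUUaU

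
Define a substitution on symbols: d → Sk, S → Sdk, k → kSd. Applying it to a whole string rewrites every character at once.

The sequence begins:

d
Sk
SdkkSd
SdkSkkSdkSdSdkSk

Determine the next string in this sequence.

SdkSkkSdSdkkSdkSdSdkSkkSdSdkSkSdkSkkSdSdkkSd

Replace each of the 16 characters of SdkSkkSdkSdSdkSk in place — Sdk Sk kSd Sdk kSd kSd Sdk Sk kSd Sdk Sk Sdk Sk kSd Sdk kSd — and concatenate.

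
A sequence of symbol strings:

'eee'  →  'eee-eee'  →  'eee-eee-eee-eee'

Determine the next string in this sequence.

s(k+1) = s(k)·-·s(k) — each term doubles the last with '-' between the halves.
Doubling eee-eee-eee-eee with '-' between the halves:

eee-eee-eee-eee-eee-eee-eee-eee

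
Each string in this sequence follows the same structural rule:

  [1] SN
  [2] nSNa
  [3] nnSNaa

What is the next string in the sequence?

s(k+1) = n·s(k)·a, so each term gains n as a prefix and a as a suffix.
Applying this once more to nnSNaa:

nnnSNaaa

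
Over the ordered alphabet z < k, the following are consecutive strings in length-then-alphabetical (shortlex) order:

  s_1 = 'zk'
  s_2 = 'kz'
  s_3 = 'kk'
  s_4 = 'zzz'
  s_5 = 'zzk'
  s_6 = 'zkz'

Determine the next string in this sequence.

The successor of zkz increments the rightmost position that isn't already k and resets every position after it to z.

zkk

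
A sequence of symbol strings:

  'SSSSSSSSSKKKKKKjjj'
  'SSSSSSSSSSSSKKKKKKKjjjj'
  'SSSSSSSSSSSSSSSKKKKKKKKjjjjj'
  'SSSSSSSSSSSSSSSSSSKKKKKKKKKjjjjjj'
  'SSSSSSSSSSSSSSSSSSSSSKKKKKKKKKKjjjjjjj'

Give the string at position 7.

SSSSSSSSSSSSSSSSSSSSSSSSSSSKKKKKKKKKKKKjjjjjjjjj

Term n consists of 3n S's, followed by n+3 K's, followed by n j's, where the shown terms are n = 3, 4, 5, 6, 7.
For term 7, n = 9, so the run lengths are 27, 12, 9.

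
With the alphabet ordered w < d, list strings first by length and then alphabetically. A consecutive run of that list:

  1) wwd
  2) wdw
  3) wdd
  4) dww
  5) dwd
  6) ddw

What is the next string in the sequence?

ddd

The successor of ddw increments the rightmost position that isn't already d and resets every position after it to w.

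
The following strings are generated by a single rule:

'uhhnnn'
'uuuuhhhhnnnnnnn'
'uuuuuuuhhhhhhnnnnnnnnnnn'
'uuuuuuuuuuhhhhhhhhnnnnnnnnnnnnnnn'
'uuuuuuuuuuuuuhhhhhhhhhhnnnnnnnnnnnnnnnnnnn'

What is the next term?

Reading off run lengths: u runs 1, 4, 7, 10, 13; h runs 2, 4, 6, 8, 10; n runs 3, 7, 11, 15, 19 — each is linear in n (n = 1, 2, …).
Setting n = 6 gives 16, 12, 23 characters in each block.

uuuuuuuuuuuuuuuuhhhhhhhhhhhhnnnnnnnnnnnnnnnnnnnnnnn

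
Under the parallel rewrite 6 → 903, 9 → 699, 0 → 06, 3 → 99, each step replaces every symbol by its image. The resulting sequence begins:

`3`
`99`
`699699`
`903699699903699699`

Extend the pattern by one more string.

69906999036996999036996996990699903699699903699699

Replace each of the 18 characters of 903699699903699699 in place — 699 06 99 903 699 699 903 699 699 699 06 99 903 699 699 903 699 699 — and concatenate.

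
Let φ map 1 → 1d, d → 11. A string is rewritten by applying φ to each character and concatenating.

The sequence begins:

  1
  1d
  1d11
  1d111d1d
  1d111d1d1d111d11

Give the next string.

1d111d1d1d111d111d111d1d1d111d1d

φ(1d111d1d1d111d11) expands symbol-by-symbol to 1d 11 1d 1d 1d 11 1d 11 1d 11 1d 1d 1d 11 1d 1d; joining the 16 pieces gives the next term.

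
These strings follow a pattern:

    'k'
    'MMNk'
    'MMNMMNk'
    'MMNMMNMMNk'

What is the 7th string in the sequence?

MMNMMNMMNMMNMMNMMNk

Each term is the previous one with MMN prepended.
From MMNMMNMMNk, 3 further steps: MMNMMNMMNk → MMNMMNMMNMMNk → MMNMMNMMNMMNMMNk → (answer).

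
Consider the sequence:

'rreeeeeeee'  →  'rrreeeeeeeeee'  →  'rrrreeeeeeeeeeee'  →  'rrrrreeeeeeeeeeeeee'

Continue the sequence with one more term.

rrrrrreeeeeeeeeeeeeeee

Term n consists of n-1 r's, followed by 2n+2 e's, where the shown terms are n = 3, 4, 5, 6.
At n = 7 the blocks have lengths 6, 16.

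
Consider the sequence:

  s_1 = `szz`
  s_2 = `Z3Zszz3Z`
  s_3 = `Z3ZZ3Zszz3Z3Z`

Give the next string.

Z3ZZ3ZZ3Zszz3Z3Z3Z

Each term wraps the previous one in Z3Z on the left and 3Z on the right.
So the next term is Z3Z·Z3ZZ3Zszz3Z3Z·3Z.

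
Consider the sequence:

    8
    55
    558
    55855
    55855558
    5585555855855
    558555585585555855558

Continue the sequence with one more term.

5585555855855558555585585555855855

From term 3 onward, concatenate the last term with the second-to-last: 55·8 = 558, 558·55 = 55855, …
So term 8 is 558555585585555855558·5585555855855.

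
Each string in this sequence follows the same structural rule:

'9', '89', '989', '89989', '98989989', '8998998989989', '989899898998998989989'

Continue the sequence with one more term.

8998998989989989899898998998989989

Each term (from the third on) is the two preceding terms concatenated in order: term 3 = 9·89 = 989.
So term 8 is 8998998989989·989899898998998989989.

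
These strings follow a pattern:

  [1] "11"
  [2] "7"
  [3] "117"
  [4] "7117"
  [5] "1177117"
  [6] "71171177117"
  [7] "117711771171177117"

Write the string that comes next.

This is a Fibonacci-style word recurrence s(k) = s(k−2)·s(k−1): e.g. 11·7 = 117.
The next term joins 71171177117 and 117711771171177117.

71171177117117711771171177117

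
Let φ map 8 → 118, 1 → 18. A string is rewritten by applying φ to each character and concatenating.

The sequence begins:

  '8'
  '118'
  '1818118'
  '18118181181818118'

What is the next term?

18118181811818118181811818118181181818118

Replace each of the 17 characters of 18118181181818118 in place — 18 118 18 18 118 18 118 18 18 118 18 118 18 118 18 18 118 — and concatenate.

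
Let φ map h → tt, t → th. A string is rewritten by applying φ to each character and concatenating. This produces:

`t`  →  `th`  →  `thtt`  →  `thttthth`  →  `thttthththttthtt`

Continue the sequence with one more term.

Applying the rule to each of the 16 symbols of thttthththttthtt gives the pieces th tt th th th tt th tt th tt th th th tt th th, which concatenate to the answer.

thttthththttthttthttthththttthth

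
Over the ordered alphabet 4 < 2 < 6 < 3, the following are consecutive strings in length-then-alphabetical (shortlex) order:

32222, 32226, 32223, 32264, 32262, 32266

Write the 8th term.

32234

Stepping forward 2 times from 32266: 32266 → 32263, then the target.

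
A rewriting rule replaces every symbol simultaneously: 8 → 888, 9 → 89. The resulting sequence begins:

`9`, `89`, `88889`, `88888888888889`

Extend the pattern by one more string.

88888888888888888888888888888888888888889

φ(88888888888889) expands symbol-by-symbol to 888 888 888 888 888 888 888 888 888 888 888 888 888 89; joining the 14 pieces gives the next term.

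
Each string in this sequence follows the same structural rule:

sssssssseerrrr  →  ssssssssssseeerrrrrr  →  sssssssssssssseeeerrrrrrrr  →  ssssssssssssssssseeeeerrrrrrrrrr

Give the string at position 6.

The n-th term is 3n+2 s's then n e's then 2n r's, where the shown terms are n = 2, 3, 4, 5.
Setting n = 7 gives 23, 7, 14 characters in each block.

ssssssssssssssssssssssseeeeeeerrrrrrrrrrrrrr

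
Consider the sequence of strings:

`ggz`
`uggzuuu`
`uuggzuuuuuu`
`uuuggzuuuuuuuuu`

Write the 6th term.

uuuuuggzuuuuuuuuuuuuuuu

Every step adds u to the front and uuu to the end of the previous string.
From uuuggzuuuuuuuuu, 2 further steps: uuuggzuuuuuuuuu → uuuuggzuuuuuuuuuuuu → (answer).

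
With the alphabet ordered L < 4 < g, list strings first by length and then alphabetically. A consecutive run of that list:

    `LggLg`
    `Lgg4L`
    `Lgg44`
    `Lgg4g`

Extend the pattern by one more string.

LgggL

The successor of Lgg4g increments the rightmost position that isn't already g and resets every position after it to L.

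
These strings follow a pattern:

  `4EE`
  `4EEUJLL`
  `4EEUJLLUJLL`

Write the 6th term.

Every step adds UJLL to the end: s(k+1) = s(k)·UJLL.
From 4EEUJLLUJLL, 3 further steps: 4EEUJLLUJLL → 4EEUJLLUJLLUJLL → 4EEUJLLUJLLUJLLUJLL → (answer).

4EEUJLLUJLLUJLLUJLLUJLL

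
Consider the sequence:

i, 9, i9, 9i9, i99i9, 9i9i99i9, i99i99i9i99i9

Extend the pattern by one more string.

Each term (from the third on) is the two preceding terms concatenated in order: term 3 = i·9 = i9.
The next term joins 9i9i99i9 and i99i99i9i99i9.

9i9i99i9i99i99i9i99i9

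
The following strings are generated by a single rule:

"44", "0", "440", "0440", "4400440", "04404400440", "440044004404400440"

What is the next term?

From term 3 onward, concatenate the second-to-last term with the last: 44·0 = 440, 0·440 = 0440, …
Continuing: 04404400440 · 440044004404400440 gives term 8.

04404400440440044004404400440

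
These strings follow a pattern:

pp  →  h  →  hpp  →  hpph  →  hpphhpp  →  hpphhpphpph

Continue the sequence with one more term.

hpphhpphpphhpphhpp

From term 3 onward, concatenate the last term with the second-to-last: h·pp = hpp, hpp·h = hpph, …
Continuing: hpphhpphpph · hpphhpp gives term 7.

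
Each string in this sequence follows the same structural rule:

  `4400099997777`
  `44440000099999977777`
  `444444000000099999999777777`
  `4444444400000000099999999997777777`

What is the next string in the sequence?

Each string has the form 4^{2n-2} 0^{2n-1} 9^{2n} 7^{n+2}, where the shown terms are n = 2, 3, 4, 5.
For the next term, n = 6, so the run lengths are 10, 11, 12, 8.

44444444440000000000099999999999977777777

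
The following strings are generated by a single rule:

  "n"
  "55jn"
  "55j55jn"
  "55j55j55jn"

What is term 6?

The strings grow by a fixed prefix 55j each time.
From 55j55j55jn, 2 further steps: 55j55j55jn → 55j55j55j55jn → (answer).

55j55j55j55j55jn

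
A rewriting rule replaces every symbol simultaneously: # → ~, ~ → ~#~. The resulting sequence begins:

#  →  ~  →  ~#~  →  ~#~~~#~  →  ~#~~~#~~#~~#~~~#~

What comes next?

~#~~~#~~#~~#~~~#~~#~~~#~~#~~~#~~#~~#~~~#~

Replace each of the 17 characters of ~#~~~#~~#~~#~~~#~ in place — ~#~ ~ ~#~ ~#~ ~#~ ~ ~#~ ~#~ ~ ~#~ ~#~ ~ ~#~ ~#~ ~#~ ~ ~#~ — and concatenate.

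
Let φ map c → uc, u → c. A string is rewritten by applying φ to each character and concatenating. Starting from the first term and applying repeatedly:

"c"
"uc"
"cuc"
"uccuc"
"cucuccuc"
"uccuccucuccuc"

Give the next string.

Rewriting the 13 symbols of uccuccucuccuc one by one yields c uc uc c uc uc c uc c uc uc c uc; concatenated:

cucuccucuccuccucuccuc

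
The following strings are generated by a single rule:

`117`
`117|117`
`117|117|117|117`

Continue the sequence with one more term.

117|117|117|117|117|117|117|117

Each string is two copies of the previous one joined by '|'.
One more doubling of 117|117|117|117 gives the answer.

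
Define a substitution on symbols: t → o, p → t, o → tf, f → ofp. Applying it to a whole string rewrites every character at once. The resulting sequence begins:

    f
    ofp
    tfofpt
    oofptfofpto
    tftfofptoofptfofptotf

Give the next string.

φ(tftfofptoofptfofptotf) expands symbol-by-symbol to o ofp o ofp tf ofp t o tf tf ofp t o ofp tf ofp t o tf o ofp; joining the 21 pieces gives the next term.

oofpoofptfofptotftfofptoofptfofptotfoofp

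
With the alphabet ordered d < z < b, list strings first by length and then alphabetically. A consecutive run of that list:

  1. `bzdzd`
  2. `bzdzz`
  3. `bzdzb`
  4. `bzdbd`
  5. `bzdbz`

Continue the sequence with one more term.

The successor of bzdbz increments the rightmost position that isn't already b and resets every position after it to d.

bzdbb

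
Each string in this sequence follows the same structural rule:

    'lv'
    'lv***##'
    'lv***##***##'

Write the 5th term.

lv***##***##***##***##

Every step adds ***## to the end: s(k+1) = s(k)·***##.
From lv***##***##, 2 further steps: lv***##***## → lv***##***##***## → (answer).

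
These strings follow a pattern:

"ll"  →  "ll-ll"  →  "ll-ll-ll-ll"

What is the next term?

Each string is two copies of the previous one joined by '-'.
Doubling ll-ll-ll-ll with '-' between the halves:

ll-ll-ll-ll-ll-ll-ll-ll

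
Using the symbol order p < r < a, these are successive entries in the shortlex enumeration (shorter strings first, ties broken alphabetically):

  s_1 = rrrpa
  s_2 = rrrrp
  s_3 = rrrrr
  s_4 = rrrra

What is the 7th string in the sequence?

Stepping forward 3 times from rrrra: rrrra → rrrap → rrrar, then the target.

rrraa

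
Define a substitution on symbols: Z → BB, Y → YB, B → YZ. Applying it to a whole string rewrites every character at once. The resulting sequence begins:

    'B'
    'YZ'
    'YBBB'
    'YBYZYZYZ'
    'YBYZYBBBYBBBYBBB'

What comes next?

Rewriting the 16 symbols of YBYZYBBBYBBBYBBB one by one yields YB YZ YB BB YB YZ YZ YZ YB YZ YZ YZ YB YZ YZ YZ; concatenated:

YBYZYBBBYBYZYZYZYBYZYZYZYBYZYZYZ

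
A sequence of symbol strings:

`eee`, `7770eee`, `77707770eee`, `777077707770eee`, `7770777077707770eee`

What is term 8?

Every step adds 7770 at the front: s(k+1) = 7770·s(k).
From 7770777077707770eee, 3 further steps: 7770777077707770eee → 77707770777077707770eee → 777077707770777077707770eee → (answer).

7770777077707770777077707770eee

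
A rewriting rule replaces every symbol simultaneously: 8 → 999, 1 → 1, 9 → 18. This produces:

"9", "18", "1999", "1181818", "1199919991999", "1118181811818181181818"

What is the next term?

1119991999199911999199919991199919991999

Replace each of the 22 characters of 1118181811818181181818 in place — 1 1 1 999 1 999 1 999 1 1 999 1 999 1 999 1 1 999 1 999 1 999 — and concatenate.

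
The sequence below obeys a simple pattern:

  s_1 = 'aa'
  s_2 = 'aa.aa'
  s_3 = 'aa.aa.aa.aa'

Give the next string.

s(k+1) = s(k)·.·s(k) — each term doubles the last with '.' between the halves.
Doubling aa.aa.aa.aa with '.' between the halves:

aa.aa.aa.aa.aa.aa.aa.aa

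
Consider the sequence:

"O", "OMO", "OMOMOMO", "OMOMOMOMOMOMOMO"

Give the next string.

OMOMOMOMOMOMOMOMOMOMOMOMOMOMOMO

Every step duplicates the string with 'M' between the halves.
So the next term is two copies of OMOMOMOMOMOMOMO with 'M' between the halves.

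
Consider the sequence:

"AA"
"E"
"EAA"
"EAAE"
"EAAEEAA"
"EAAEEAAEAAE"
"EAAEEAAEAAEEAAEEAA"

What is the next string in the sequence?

EAAEEAAEAAEEAAEEAAEAAEEAAEAAE

This is a Fibonacci-style word recurrence s(k) = s(k−1)·s(k−2): e.g. E·AA = EAA.
So term 8 is EAAEEAAEAAEEAAEEAA·EAAEEAAEAAE.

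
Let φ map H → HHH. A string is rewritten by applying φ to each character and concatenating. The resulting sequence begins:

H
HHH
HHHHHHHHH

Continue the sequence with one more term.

HHHHHHHHHHHHHHHHHHHHHHHHHHH

Rewriting each symbol of HHHHHHHHH: H→HHH, H→HHH, H→HHH, H→HHH, H→HHH, H→HHH, H→HHH, H→HHH, H→HHH, which concatenates to HHH HHH HHH HHH HHH HHH HHH HHH HHH.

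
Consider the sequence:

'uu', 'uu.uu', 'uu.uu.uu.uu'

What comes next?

uu.uu.uu.uu.uu.uu.uu.uu

Every step duplicates the string with '.' between the halves.
One more doubling of uu.uu.uu.uu gives the answer.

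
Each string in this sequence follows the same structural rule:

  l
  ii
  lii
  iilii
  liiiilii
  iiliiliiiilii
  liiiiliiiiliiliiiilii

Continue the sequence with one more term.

From term 3 onward, concatenate the second-to-last term with the last: l·ii = lii, ii·lii = iilii, …
Continuing: iiliiliiiilii · liiiiliiiiliiliiiilii gives term 8.

iiliiliiiiliiliiiiliiiiliiliiiilii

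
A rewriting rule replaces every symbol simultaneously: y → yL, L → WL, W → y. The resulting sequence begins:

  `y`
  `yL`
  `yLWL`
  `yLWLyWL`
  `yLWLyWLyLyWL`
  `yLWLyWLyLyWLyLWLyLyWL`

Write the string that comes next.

Rewriting the 21 symbols of yLWLyWLyLyWLyLWLyLyWL one by one yields yL WL y WL yL y WL yL WL yL y WL yL WL y WL yL WL yL y WL; concatenated:

yLWLyWLyLyWLyLWLyLyWLyLWLyWLyLWLyLyWL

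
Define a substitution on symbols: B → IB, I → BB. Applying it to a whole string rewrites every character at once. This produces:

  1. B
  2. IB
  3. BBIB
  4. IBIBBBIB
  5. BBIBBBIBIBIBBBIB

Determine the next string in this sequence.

Rewriting the 16 symbols of BBIBBBIBIBIBBBIB one by one yields IB IB BB IB IB IB BB IB BB IB BB IB IB IB BB IB; concatenated:

IBIBBBIBIBIBBBIBBBIBBBIBIBIBBBIB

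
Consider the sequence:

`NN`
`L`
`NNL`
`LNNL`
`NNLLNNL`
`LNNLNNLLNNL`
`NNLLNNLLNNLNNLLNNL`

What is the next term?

LNNLNNLLNNLNNLLNNLLNNLNNLLNNL

This is a Fibonacci-style word recurrence s(k) = s(k−2)·s(k−1): e.g. NN·L = NNL.
The next term joins LNNLNNLLNNL and NNLLNNLLNNLNNLLNNL.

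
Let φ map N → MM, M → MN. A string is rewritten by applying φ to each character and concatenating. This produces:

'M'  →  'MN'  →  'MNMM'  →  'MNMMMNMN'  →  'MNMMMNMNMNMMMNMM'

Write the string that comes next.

Applying the rule to each of the 16 symbols of MNMMMNMNMNMMMNMM gives the pieces MN MM MN MN MN MM MN MM MN MM MN MN MN MM MN MN, which concatenate to the answer.

MNMMMNMNMNMMMNMMMNMMMNMNMNMMMNMN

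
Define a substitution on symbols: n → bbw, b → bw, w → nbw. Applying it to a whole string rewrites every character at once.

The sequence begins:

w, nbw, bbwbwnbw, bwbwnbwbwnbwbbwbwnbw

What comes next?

Rewriting the 20 symbols of bwbwnbwbwnbwbbwbwnbw one by one yields bw nbw bw nbw bbw bw nbw bw nbw bbw bw nbw bw bw nbw bw nbw bbw bw nbw; concatenated:

bwnbwbwnbwbbwbwnbwbwnbwbbwbwnbwbwbwnbwbwnbwbbwbwnbw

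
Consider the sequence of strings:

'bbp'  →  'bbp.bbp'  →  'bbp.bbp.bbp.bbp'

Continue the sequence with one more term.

bbp.bbp.bbp.bbp.bbp.bbp.bbp.bbp

s(k+1) = s(k)·.·s(k) — each term doubles the last with '.' between the halves.
So the next term is two copies of bbp.bbp.bbp.bbp with '.' between the halves.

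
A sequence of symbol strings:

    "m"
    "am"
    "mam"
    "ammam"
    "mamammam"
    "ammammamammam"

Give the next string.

This is a Fibonacci-style word recurrence s(k) = s(k−2)·s(k−1): e.g. m·am = mam.
So term 7 is mamammam·ammammamammam.

mamammamammammamammam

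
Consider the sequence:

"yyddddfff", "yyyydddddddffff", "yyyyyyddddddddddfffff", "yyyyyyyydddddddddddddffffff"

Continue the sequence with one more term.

yyyyyyyyyyddddddddddddddddfffffff

Each string has the form y^{2n} d^{3n+1} f^{n+2} (n = 1, 2, …).
At n = 5 the blocks have lengths 10, 16, 7.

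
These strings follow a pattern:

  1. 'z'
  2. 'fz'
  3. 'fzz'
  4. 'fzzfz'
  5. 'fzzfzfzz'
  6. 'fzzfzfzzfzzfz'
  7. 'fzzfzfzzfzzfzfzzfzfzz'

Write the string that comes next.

From term 3 onward, concatenate the last term with the second-to-last: fz·z = fzz, fzz·fz = fzzfz, …
The next term joins fzzfzfzzfzzfzfzzfzfzz and fzzfzfzzfzzfz.

fzzfzfzzfzzfzfzzfzfzzfzzfzfzzfzzfz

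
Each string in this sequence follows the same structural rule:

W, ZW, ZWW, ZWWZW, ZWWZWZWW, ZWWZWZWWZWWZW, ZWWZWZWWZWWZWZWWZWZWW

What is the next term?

This is a Fibonacci-style word recurrence s(k) = s(k−1)·s(k−2): e.g. ZW·W = ZWW.
The next term joins ZWWZWZWWZWWZWZWWZWZWW and ZWWZWZWWZWWZW.

ZWWZWZWWZWWZWZWWZWZWWZWWZWZWWZWWZW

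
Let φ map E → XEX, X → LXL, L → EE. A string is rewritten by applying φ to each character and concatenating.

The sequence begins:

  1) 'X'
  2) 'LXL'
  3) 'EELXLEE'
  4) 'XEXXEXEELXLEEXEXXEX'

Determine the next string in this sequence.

LXLXEXLXLLXLXEXLXLXEXXEXEELXLEEXEXXEXLXLXEXLXLLXLXEXLXL

φ(XEXXEXEELXLEEXEXXEX) expands symbol-by-symbol to LXL XEX LXL LXL XEX LXL XEX XEX EE LXL EE XEX XEX LXL XEX LXL LXL XEX LXL; joining the 19 pieces gives the next term.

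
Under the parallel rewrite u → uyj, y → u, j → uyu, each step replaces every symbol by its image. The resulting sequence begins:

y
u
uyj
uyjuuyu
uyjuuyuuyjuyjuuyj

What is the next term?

uyjuuyuuyjuyjuuyjuyjuuyuuyjuuyuuyjuyjuuyu

Applying the rule to each of the 17 symbols of uyjuuyuuyjuyjuuyj gives the pieces uyj u uyu uyj uyj u uyj uyj u uyu uyj u uyu uyj uyj u uyu, which concatenate to the answer.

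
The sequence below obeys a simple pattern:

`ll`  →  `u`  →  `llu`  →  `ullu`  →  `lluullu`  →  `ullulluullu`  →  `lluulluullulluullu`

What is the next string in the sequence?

From term 3 onward, concatenate the second-to-last term with the last: ll·u = llu, u·llu = ullu, …
The next term joins ullulluullu and lluulluullulluullu.

ullulluullulluulluullulluullu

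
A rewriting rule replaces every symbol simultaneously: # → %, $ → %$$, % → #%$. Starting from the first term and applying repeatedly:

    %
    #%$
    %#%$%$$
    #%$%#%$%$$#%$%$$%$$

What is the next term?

Applying the rule to each of the 19 symbols of #%$%#%$%$$#%$%$$%$$ gives the pieces % #%$ %$$ #%$ % #%$ %$$ #%$ %$$ %$$ % #%$ %$$ #%$ %$$ %$$ #%$ %$$ %$$, which concatenate to the answer.

%#%$%$$#%$%#%$%$$#%$%$$%$$%#%$%$$#%$%$$%$$#%$%$$%$$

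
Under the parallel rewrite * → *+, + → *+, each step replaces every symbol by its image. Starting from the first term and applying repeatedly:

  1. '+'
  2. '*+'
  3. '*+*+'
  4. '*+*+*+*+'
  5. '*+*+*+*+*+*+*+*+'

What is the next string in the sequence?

*+*+*+*+*+*+*+*+*+*+*+*+*+*+*+*+

φ(*+*+*+*+*+*+*+*+) expands symbol-by-symbol to *+ *+ *+ *+ *+ *+ *+ *+ *+ *+ *+ *+ *+ *+ *+ *+; joining the 16 pieces gives the next term.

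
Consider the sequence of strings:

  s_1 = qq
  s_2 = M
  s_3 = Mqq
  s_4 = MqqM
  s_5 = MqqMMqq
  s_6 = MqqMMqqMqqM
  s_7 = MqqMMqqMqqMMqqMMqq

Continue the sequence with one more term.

This is a Fibonacci-style word recurrence s(k) = s(k−1)·s(k−2): e.g. M·qq = Mqq.
The next term joins MqqMMqqMqqMMqqMMqq and MqqMMqqMqqM.

MqqMMqqMqqMMqqMMqqMqqMMqqMqqM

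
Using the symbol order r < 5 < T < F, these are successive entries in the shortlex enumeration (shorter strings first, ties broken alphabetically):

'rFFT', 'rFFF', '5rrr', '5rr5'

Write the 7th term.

Advancing 3 positions from 5rr5 through 5rr5 → 5rrT → 5rrF reaches term 7.

5r5r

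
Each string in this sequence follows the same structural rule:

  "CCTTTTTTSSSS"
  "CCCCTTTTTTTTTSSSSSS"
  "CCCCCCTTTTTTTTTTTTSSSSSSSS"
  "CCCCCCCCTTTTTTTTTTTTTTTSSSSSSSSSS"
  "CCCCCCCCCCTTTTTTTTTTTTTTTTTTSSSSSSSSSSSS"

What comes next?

Term n consists of 2n-2 C's, followed by 3n T's, followed by 2n S's, where the shown terms are n = 2, 3, 4, 5, 6.
Setting n = 7 gives 12, 21, 14 characters in each block.

CCCCCCCCCCCCTTTTTTTTTTTTTTTTTTTTTSSSSSSSSSSSSSS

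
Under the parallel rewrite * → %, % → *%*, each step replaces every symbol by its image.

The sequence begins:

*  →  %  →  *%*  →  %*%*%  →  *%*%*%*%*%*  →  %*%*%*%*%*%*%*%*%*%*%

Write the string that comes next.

Replace each of the 21 characters of %*%*%*%*%*%*%*%*%*%*% in place — *%* % *%* % *%* % *%* % *%* % *%* % *%* % *%* % *%* % *%* % *%* — and concatenate.

*%*%*%*%*%*%*%*%*%*%*%*%*%*%*%*%*%*%*%*%*%*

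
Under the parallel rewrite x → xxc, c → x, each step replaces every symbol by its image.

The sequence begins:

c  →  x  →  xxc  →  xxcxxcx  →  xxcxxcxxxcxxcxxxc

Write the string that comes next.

Rewriting the 17 symbols of xxcxxcxxxcxxcxxxc one by one yields xxc xxc x xxc xxc x xxc xxc xxc x xxc xxc x xxc xxc xxc x; concatenated:

xxcxxcxxxcxxcxxxcxxcxxcxxxcxxcxxxcxxcxxcx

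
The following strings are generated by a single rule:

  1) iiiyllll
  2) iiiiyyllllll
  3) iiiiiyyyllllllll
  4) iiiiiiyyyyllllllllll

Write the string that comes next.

Term n consists of n+1 i's, followed by n-1 y's, followed by 2n l's, where the shown terms are n = 2, 3, 4, 5.
At n = 6 the blocks have lengths 7, 5, 12.

iiiiiiiyyyyyllllllllllll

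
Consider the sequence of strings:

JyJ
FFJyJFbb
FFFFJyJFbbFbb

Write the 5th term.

s(k+1) = FF·s(k)·Fbb, so each term gains FF as a prefix and Fbb as a suffix.
From FFFFJyJFbbFbb, 2 further steps: FFFFJyJFbbFbb → FFFFFFJyJFbbFbbFbb → (answer).

FFFFFFFFJyJFbbFbbFbbFbb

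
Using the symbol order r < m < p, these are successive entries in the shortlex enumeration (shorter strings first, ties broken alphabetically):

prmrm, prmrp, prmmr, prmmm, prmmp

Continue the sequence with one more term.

prmpr

Find the rightmost character of prmmp below p, bump it to the next letter, and reset everything to its right to r.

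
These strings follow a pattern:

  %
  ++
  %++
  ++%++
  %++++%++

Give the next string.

Each term (from the third on) is the two preceding terms concatenated in order: term 3 = %·++ = %++.
The next term joins ++%++ and %++++%++.

++%++%++++%++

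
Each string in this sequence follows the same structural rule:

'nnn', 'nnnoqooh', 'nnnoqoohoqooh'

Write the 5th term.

Every step adds oqooh to the end: s(k+1) = s(k)·oqooh.
From nnnoqoohoqooh, 2 further steps: nnnoqoohoqooh → nnnoqoohoqoohoqooh → (answer).

nnnoqoohoqoohoqoohoqooh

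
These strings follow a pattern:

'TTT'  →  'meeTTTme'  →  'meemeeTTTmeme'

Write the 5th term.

Every step adds mee to the front and me to the end of the previous string.
From meemeeTTTmeme, 2 further steps: meemeeTTTmeme → meemeemeeTTTmememe → (answer).

meemeemeemeeTTTmemememe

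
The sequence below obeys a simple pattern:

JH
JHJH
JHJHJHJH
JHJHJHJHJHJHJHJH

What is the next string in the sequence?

Every step duplicates the string.
Doubling JHJHJHJHJHJHJHJH:

JHJHJHJHJHJHJHJHJHJHJHJHJHJHJHJH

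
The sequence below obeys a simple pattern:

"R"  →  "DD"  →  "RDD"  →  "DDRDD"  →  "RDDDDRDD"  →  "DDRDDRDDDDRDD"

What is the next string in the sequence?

RDDDDRDDDDRDDRDDDDRDD

From term 3 onward, concatenate the second-to-last term with the last: R·DD = RDD, DD·RDD = DDRDD, …
So term 7 is RDDDDRDD·DDRDDRDDDDRDD.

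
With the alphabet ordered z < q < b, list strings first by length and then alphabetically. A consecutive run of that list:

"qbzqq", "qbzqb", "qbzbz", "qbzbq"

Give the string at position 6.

qbqzz

Continuing the enumeration 2 steps past qbzbq: qbzbq → qbzbb → (answer).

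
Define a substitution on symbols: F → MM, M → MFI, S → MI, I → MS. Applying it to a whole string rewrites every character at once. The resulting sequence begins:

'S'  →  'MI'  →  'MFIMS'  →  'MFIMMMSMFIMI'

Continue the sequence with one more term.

MFIMMMSMFIMFIMFIMIMFIMMMSMFIMS

Rewriting each symbol of MFIMMMSMFIMI: M→MFI, F→MM, I→MS, M→MFI, M→MFI, M→MFI, S→MI, M→MFI, F→MM, I→MS, M→MFI, I→MS, which concatenates to MFI MM MS MFI MFI MFI MI MFI MM MS MFI MS.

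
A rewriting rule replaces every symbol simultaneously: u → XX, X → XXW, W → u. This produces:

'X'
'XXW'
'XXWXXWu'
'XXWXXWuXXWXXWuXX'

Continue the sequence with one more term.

φ(XXWXXWuXXWXXWuXX) expands symbol-by-symbol to XXW XXW u XXW XXW u XX XXW XXW u XXW XXW u XX XXW XXW; joining the 16 pieces gives the next term.

XXWXXWuXXWXXWuXXXXWXXWuXXWXXWuXXXXWXXW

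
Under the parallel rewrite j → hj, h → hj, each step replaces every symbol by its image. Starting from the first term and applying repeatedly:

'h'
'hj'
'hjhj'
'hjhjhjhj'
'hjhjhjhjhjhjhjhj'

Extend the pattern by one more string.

Applying the rule to each of the 16 symbols of hjhjhjhjhjhjhjhj gives the pieces hj hj hj hj hj hj hj hj hj hj hj hj hj hj hj hj, which concatenate to the answer.

hjhjhjhjhjhjhjhjhjhjhjhjhjhjhjhj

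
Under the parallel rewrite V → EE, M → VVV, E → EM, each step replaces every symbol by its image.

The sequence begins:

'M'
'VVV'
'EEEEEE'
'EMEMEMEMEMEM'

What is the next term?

EMVVVEMVVVEMVVVEMVVVEMVVVEMVVV

Apply φ to EMEMEMEMEMEM symbol by symbol: E→EM, M→VVV, E→EM, M→VVV, E→EM, M→VVV, E→EM, M→VVV, E→EM, M→VVV, E→EM, M→VVV; joined: EM VVV EM VVV EM VVV EM VVV EM VVV EM VVV.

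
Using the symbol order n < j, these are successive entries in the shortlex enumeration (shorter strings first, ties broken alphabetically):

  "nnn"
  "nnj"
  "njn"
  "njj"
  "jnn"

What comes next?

Treat jnn as a base-2 numeral over the given alphabet and add one, carrying through any trailing j's.

jnj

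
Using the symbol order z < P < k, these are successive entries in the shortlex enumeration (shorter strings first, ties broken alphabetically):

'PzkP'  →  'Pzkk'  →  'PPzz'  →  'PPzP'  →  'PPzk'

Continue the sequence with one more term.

Treat PPzk as a base-3 numeral over the given alphabet and add one, carrying through any trailing k's.

PPPz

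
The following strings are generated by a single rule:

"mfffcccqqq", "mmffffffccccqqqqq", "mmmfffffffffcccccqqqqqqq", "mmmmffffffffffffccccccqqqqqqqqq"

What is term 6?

mmmmmmffffffffffffffffffccccccccqqqqqqqqqqqqq

Each string has the form m^{n} f^{3n} c^{n+2} q^{2n+1} (n = 1, 2, …).
At n = 6 the blocks have lengths 6, 18, 8, 13.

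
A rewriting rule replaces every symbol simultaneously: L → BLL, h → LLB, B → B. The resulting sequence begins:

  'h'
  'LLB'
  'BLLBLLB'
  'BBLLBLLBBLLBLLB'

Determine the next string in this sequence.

BBBLLBLLBBLLBLLBBBLLBLLBBLLBLLB

φ(BBLLBLLBBLLBLLB) expands symbol-by-symbol to B B BLL BLL B BLL BLL B B BLL BLL B BLL BLL B; joining the 15 pieces gives the next term.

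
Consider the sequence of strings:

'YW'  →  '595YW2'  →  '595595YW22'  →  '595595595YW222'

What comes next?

595595595595YW2222

Each term wraps the previous one in 595 on the left and 2 on the right.
So the next term is 595·595595595YW222·2.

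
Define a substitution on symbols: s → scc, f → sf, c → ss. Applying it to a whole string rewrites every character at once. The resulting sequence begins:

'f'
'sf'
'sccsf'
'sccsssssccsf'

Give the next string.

sccsssssccsccsccsccsccsssssccsf

Expanding sccsssssccsf: s→scc, c→ss, c→ss, s→scc, s→scc, s→scc, s→scc, s→scc, c→ss, c→ss, s→scc, f→sf. Concatenated: scc ss ss scc scc scc scc scc ss ss scc sf.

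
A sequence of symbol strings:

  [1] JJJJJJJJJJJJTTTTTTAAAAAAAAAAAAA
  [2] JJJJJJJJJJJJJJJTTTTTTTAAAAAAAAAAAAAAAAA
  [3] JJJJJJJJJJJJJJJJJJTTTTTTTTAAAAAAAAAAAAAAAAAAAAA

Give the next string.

JJJJJJJJJJJJJJJJJJJJJTTTTTTTTTAAAAAAAAAAAAAAAAAAAAAAAAA

The n-th term is 3n+3 J's then n+3 T's then 4n+1 A's, where the shown terms are n = 3, 4, 5.
At n = 6 the blocks have lengths 21, 9, 25.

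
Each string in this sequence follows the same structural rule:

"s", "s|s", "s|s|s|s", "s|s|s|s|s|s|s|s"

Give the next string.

s|s|s|s|s|s|s|s|s|s|s|s|s|s|s|s

Every step duplicates the string with '|' between the halves.
So the next term is two copies of s|s|s|s|s|s|s|s with '|' between the halves.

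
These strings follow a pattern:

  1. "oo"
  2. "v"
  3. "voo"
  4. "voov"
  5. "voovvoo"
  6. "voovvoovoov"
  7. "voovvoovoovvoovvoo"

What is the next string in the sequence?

From term 3 onward, concatenate the last term with the second-to-last: v·oo = voo, voo·v = voov, …
So term 8 is voovvoovoovvoovvoo·voovvoovoov.

voovvoovoovvoovvoovoovvoovoov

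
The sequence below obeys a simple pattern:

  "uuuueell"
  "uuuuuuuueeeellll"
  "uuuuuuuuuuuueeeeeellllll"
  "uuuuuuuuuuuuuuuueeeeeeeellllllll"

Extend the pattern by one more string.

The n-th term is 4n u's then 2n e's then 2n l's (n = 1, 2, …).
Setting n = 5 gives 20, 10, 10 characters in each block.

uuuuuuuuuuuuuuuuuuuueeeeeeeeeellllllllll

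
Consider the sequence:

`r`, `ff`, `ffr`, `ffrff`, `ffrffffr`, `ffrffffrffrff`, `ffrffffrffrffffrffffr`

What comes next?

ffrffffrffrffffrffffrffrffffrffrff

Each term (from the third on) is the previous term followed by the one before it: term 3 = ff·r = ffr.
So term 8 is ffrffffrffrffffrffffr·ffrffffrffrff.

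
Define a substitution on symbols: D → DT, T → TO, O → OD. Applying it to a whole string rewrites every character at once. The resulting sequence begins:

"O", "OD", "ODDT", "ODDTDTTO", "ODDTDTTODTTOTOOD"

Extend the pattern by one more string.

Rewriting the 16 symbols of ODDTDTTODTTOTOOD one by one yields OD DT DT TO DT TO TO OD DT TO TO OD TO OD OD DT; concatenated:

ODDTDTTODTTOTOODDTTOTOODTOODODDT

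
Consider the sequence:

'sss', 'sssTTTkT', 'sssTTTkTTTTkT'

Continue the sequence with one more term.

Every step adds TTTkT to the end: s(k+1) = s(k)·TTTkT.
Applying this once more to sssTTTkTTTTkT:

sssTTTkTTTTkTTTTkT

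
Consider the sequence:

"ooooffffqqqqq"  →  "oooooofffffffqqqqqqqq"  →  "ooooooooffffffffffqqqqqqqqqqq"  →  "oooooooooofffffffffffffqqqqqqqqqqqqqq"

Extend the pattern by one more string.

The n-th term is 2n o's then 3n-2 f's then 3n-1 q's, where the shown terms are n = 2, 3, 4, 5.
At n = 6 the blocks have lengths 12, 16, 17.

ooooooooooooffffffffffffffffqqqqqqqqqqqqqqqqq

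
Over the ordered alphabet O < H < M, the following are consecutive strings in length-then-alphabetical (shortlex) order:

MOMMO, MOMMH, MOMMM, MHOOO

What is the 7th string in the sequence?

Stepping forward 3 times from MHOOO: MHOOO → MHOOH → MHOOM, then the target.

MHOHO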